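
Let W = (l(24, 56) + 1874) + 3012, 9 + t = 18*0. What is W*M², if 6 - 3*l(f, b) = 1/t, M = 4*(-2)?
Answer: 8446528/27 ≈ 3.1283e+5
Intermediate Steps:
t = -9 (t = -9 + 18*0 = -9 + 0 = -9)
M = -8
l(f, b) = 55/27 (l(f, b) = 2 - ⅓/(-9) = 2 - ⅓*(-⅑) = 2 + 1/27 = 55/27)
W = 131977/27 (W = (55/27 + 1874) + 3012 = 50653/27 + 3012 = 131977/27 ≈ 4888.0)
W*M² = (131977/27)*(-8)² = (131977/27)*64 = 8446528/27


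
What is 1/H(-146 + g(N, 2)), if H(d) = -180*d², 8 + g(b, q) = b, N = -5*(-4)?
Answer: -1/3232080 ≈ -3.0940e-7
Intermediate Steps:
N = 20
g(b, q) = -8 + b
1/H(-146 + g(N, 2)) = 1/(-180*(-146 + (-8 + 20))²) = 1/(-180*(-146 + 12)²) = 1/(-180*(-134)²) = 1/(-180*17956) = 1/(-3232080) = -1/3232080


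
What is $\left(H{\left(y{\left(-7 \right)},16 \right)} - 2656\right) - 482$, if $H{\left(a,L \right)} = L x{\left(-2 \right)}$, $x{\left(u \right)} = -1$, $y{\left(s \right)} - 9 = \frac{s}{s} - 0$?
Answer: $-3154$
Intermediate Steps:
$y{\left(s \right)} = 10$ ($y{\left(s \right)} = 9 + \left(\frac{s}{s} - 0\right) = 9 + \left(1 + 0\right) = 9 + 1 = 10$)
$H{\left(a,L \right)} = - L$ ($H{\left(a,L \right)} = L \left(-1\right) = - L$)
$\left(H{\left(y{\left(-7 \right)},16 \right)} - 2656\right) - 482 = \left(\left(-1\right) 16 - 2656\right) - 482 = \left(-16 - 2656\right) - 482 = -2672 - 482 = -3154$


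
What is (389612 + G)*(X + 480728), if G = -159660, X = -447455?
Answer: 7651192896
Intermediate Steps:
(389612 + G)*(X + 480728) = (389612 - 159660)*(-447455 + 480728) = 229952*33273 = 7651192896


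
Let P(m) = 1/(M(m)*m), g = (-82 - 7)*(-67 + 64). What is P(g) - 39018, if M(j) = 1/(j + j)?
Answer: -39016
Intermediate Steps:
M(j) = 1/(2*j)
g = 267 (g = -89*(-3) = 267)
P(m) = 2 (P(m) = 1/(((1/(2*m)))*m) = (2*m)/m = 2)
P(g) - 39018 = 2 - 39018 = -39016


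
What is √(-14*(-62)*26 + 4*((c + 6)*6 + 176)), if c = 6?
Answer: 2*√5890 ≈ 153.49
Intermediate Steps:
√(-14*(-62)*26 + 4*((c + 6)*6 + 176)) = √(-14*(-62)*26 + 4*((6 + 6)*6 + 176)) = √(868*26 + 4*(12*6 + 176)) = √(22568 + 4*(72 + 176)) = √(22568 + 4*248) = √(22568 + 992) = √23560 = 2*√5890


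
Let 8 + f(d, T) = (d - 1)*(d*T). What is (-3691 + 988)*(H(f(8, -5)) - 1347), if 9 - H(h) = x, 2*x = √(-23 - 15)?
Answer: 3616614 + 2703*I*√38/2 ≈ 3.6166e+6 + 8331.2*I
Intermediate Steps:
f(d, T) = -8 + T*d*(-1 + d) (f(d, T) = -8 + (d - 1)*(d*T) = -8 + (-1 + d)*(T*d) = -8 + T*d*(-1 + d))
x = I*√38/2 (x = √(-23 - 15)/2 = √(-38)/2 = (I*√38)/2 = I*√38/2 ≈ 3.0822*I)
H(h) = 9 - I*√38/2
(-3691 + 988)*(H(f(8, -5)) - 1347) = (-3691 + 988)*((9 - I*√38/2) - 1347) = -2703*(-1338 - I*√38/2) = 3616614 + 2703*I*√38/2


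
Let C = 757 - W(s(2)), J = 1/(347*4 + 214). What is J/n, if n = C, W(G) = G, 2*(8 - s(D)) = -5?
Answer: 1/1195893 ≈ 8.3619e-7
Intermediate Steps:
s(D) = 21/2 (s(D) = 8 - 1/2*(-5) = 8 + 5/2 = 21/2)
J = 1/1602 (J = 1/(1388 + 214) = 1/1602 ≈ 0.00062422)
C = 1493/2 (C = 757 - 1*21/2 = 757 - 21/2 = 1493/2 ≈ 746.50)
n = 1493/2 ≈ 746.50
J/n = 1/(1602*(1493/2)) = (1/1602)*(2/1493) = 1/1195893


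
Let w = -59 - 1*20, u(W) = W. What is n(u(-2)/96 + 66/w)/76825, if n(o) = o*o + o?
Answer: -353923/220937391360 ≈ -1.6019e-6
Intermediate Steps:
w = -79 (w = -59 - 20 = -79)
n(o) = o + o**2 (n(o) = o**2 + o = o + o**2)
n(u(-2)/96 + 66/w)/76825 = ((-2/96 + 66/(-79))*(1 + (-2/96 + 66/(-79))))/76825 = ((-2*1/96 + 66*(-1/79))*(1 + (-2*1/96 + 66*(-1/79))))*(1/76825) = ((-1/48 - 66/79)*(1 + (-1/48 - 66/79)))*(1/76825) = -3247*(1 - 3247/3792)/3792*(1/76825) = -3247/3792*545/3792*(1/76825) = -1769615/14379264*1/76825 = -353923/220937391360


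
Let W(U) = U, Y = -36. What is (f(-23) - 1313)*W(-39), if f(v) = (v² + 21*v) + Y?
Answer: 50817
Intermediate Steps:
f(v) = -36 + v² + 21*v (f(v) = (v² + 21*v) - 36 = -36 + v² + 21*v)
(f(-23) - 1313)*W(-39) = ((-36 + (-23)² + 21*(-23)) - 1313)*(-39) = ((-36 + 529 - 483) - 1313)*(-39) = (10 - 1313)*(-39) = -1303*(-39) = 50817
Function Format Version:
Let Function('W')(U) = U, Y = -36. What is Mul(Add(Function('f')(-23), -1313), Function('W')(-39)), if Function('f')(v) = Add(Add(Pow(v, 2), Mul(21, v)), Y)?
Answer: 50817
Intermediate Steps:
Function('f')(v) = Add(-36, Pow(v, 2), Mul(21, v)) (Function('f')(v) = Add(Add(Pow(v, 2), Mul(21, v)), -36) = Add(-36, Pow(v, 2), Mul(21, v)))
Mul(Add(Function('f')(-23), -1313), Function('W')(-39)) = Mul(Add(Add(-36, Pow(-23, 2), Mul(21, -23)), -1313), -39) = Mul(Add(Add(-36, 529, -483), -1313), -39) = Mul(Add(10, -1313), -39) = Mul(-1303, -39) = 50817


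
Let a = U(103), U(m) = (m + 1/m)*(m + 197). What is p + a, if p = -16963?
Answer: 1435811/103 ≈ 13940.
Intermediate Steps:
U(m) = (197 + m)*(m + 1/m) (U(m) = (m + 1/m)*(197 + m) = (197 + m)*(m + 1/m))
a = 3183000/103 (a = 1 + 103**2 + 197*103 + 197/103 = 1 + 10609 + 20291 + 197*(1/103) = 1 + 10609 + 20291 + 197/103 = 3183000/103 ≈ 30903.)
p + a = -16963 + 3183000/103 = 1435811/103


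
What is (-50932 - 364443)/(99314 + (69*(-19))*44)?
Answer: -83075/8326 ≈ -9.9778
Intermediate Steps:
(-50932 - 364443)/(99314 + (69*(-19))*44) = -415375/(99314 - 1311*44) = -415375/(99314 - 57684) = -415375/41630 = -415375*1/41630 = -83075/8326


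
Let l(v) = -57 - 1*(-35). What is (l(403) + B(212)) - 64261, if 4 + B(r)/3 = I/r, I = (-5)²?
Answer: -13630465/212 ≈ -64295.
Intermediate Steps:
I = 25
B(r) = -12 + 75/r (B(r) = -12 + 3*(25/r) = -12 + 75/r)
l(v) = -22 (l(v) = -57 + 35 = -22)
(l(403) + B(212)) - 64261 = (-22 + (-12 + 75/212)) - 64261 = (-22 - 2469/212) - 64261 = -7133/212 - 64261 = -13630465/212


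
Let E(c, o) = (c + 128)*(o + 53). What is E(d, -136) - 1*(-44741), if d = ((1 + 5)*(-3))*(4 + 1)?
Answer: 41587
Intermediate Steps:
d = -90 (d = (6*(-3))*5 = -18*5 = -90)
E(c, o) = (53 + o)*(128 + c) (E(c, o) = (128 + c)*(53 + o) = (53 + o)*(128 + c))
E(d, -136) - 1*(-44741) = (6784 + 53*(-90) + 128*(-136) - 90*(-136)) - 1*(-44741) = (6784 - 4770 - 17408 + 12240) + 44741 = -3154 + 44741 = 41587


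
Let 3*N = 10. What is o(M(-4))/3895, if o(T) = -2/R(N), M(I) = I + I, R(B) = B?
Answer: -3/19475 ≈ -0.00015404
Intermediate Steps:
N = 10/3 (N = (⅓)*10 = 10/3 ≈ 3.3333)
M(I) = 2*I
o(T) = -⅗ (o(T) = -2/10/3 = -2*3/10 = -⅗)
o(M(-4))/3895 = -⅗/3895 = -⅗*1/3895 = -3/19475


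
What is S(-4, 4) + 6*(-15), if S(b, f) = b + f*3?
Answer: -82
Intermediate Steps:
S(b, f) = b + 3*f
S(-4, 4) + 6*(-15) = (-4 + 3*4) + 6*(-15) = (-4 + 12) - 90 = 8 - 90 = -82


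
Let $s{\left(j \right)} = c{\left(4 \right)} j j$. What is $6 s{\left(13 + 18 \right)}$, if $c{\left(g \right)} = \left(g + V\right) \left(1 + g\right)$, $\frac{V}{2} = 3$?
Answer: $288300$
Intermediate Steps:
$V = 6$ ($V = 2 \cdot 3 = 6$)
$c{\left(g \right)} = \left(1 + g\right) \left(6 + g\right)$ ($c{\left(g \right)} = \left(g + 6\right) \left(1 + g\right) = \left(6 + g\right) \left(1 + g\right) = \left(1 + g\right) \left(6 + g\right)$)
$s{\left(j \right)} = 50 j^{2}$ ($s{\left(j \right)} = \left(6 + 4^{2} + 7 \cdot 4\right) j j = \left(6 + 16 + 28\right) j j = 50 j j = 50 j^{2}$)
$6 s{\left(13 + 18 \right)} = 6 \cdot 50 \left(13 + 18\right)^{2} = 6 \cdot 50 \cdot 31^{2} = 6 \cdot 50 \cdot 961 = 6 \cdot 48050 = 288300$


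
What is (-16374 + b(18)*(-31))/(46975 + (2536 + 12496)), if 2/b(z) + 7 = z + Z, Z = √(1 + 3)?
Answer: -212924/806091 ≈ -0.26414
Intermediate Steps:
Z = 2 (Z = √4 = 2)
b(z) = 2/(-5 + z) (b(z) = 2/(-7 + (z + 2)) = 2/(-7 + (2 + z)) = 2/(-5 + z))
(-16374 + b(18)*(-31))/(46975 + (2536 + 12496)) = (-16374 + (2/(-5 + 18))*(-31))/(46975 + (2536 + 12496)) = (-16374 + (2/13)*(-31))/(46975 + 15032) = (-16374 + (2*(1/13))*(-31))/62007 = (-16374 + (2/13)*(-31))*(1/62007) = (-16374 - 62/13)*(1/62007) = -212924/13*1/62007 = -212924/806091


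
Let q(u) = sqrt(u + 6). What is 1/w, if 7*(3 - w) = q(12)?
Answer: 49/141 + 7*sqrt(2)/141 ≈ 0.41773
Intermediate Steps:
q(u) = sqrt(6 + u)
w = 3 - 3*sqrt(2)/7 (w = 3 - sqrt(6 + 12)/7 = 3 - 3*sqrt(2)/7 ≈ 2.3939)
1/w = 1/(3 - 3*sqrt(2)/7)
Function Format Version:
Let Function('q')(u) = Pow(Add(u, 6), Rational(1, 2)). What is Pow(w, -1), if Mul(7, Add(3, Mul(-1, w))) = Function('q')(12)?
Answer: Add(Rational(49, 141), Mul(Rational(7, 141), Pow(2, Rational(1, 2)))) ≈ 0.41773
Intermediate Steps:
Function('q')(u) = Pow(Add(6, u), Rational(1, 2))
w = Add(3, Mul(Rational(-3, 7), Pow(2, Rational(1, 2)))) (w = Add(3, Mul(Rational(-1, 7), Pow(Add(6, 12), Rational(1, 2)))) = Add(3, Mul(Rational(-1, 7), Pow(18, Rational(1, 2)))) = Add(3, Mul(Rational(-1, 7), Mul(3, Pow(2, Rational(1, 2))))) = Add(3, Mul(Rational(-3, 7), Pow(2, Rational(1, 2)))) ≈ 2.3939)
Pow(w, -1) = Pow(Add(3, Mul(Rational(-3, 7), Pow(2, Rational(1, 2)))), -1)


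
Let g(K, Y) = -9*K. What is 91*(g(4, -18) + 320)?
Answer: 25844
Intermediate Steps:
91*(g(4, -18) + 320) = 91*(-9*4 + 320) = 91*(-36 + 320) = 91*284 = 25844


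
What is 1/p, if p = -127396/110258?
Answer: -55129/63698 ≈ -0.86547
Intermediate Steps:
p = -63698/55129 (p = -127396*1/110258 = -63698/55129 ≈ -1.1554)
1/p = 1/(-63698/55129) = -55129/63698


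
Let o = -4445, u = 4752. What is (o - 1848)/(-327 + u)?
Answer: -6293/4425 ≈ -1.4221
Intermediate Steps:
(o - 1848)/(-327 + u) = (-4445 - 1848)/(-327 + 4752) = -6293/4425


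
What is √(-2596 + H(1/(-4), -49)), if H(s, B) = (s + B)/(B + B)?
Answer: I*√2034870/28 ≈ 50.946*I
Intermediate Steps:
H(s, B) = (B + s)/(2*B) (H(s, B) = (B + s)/((2*B)) = (B + s)*(1/(2*B)) = (B + s)/(2*B))
√(-2596 + H(1/(-4), -49)) = √(-2596 + (½)*(-49 + 1/(-4))/(-49)) = √(-2596 + (½)*(-1/49)*(-49 - ¼)) = √(-2596 + (½)*(-1/49)*(-197/4)) = √(-2596 + 197/392) = √(-1017435/392) = I*√2034870/28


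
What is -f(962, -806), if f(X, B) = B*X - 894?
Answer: 776266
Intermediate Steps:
f(X, B) = -894 + B*X
-f(962, -806) = -(-894 - 806*962) = -(-894 - 775372) = -1*(-776266) = 776266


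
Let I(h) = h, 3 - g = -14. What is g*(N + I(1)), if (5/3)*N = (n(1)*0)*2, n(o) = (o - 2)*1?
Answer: 17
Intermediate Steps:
g = 17 (g = 3 - 1*(-14) = 3 + 14 = 17)
n(o) = -2 + o (n(o) = (-2 + o)*1 = -2 + o)
N = 0 (N = 3*(((-2 + 1)*0)*2)/5 = 3*(-1*0*2)/5 = 3*(0*2)/5 = (⅗)*0 = 0)
g*(N + I(1)) = 17*(0 + 1) = 17*1 = 17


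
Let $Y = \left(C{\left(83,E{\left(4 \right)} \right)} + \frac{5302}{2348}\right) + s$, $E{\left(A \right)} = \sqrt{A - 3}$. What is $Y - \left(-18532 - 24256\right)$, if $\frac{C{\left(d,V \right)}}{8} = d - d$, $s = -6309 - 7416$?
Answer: $\frac{34122613}{1174} \approx 29065.0$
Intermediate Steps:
$s = -13725$
$E{\left(A \right)} = \sqrt{-3 + A}$
$C{\left(d,V \right)} = 0$ ($C{\left(d,V \right)} = 8 \left(d - d\right) = 8 \cdot 0 = 0$)
$Y = - \frac{16110499}{1174}$ ($Y = \left(0 + \frac{5302}{2348}\right) - 13725 = \left(0 + 5302 \cdot \frac{1}{2348}\right) - 13725 = \left(0 + \frac{2651}{1174}\right) - 13725 = \frac{2651}{1174} - 13725 = - \frac{16110499}{1174} \approx -13723.0$)
$Y - \left(-18532 - 24256\right) = - \frac{16110499}{1174} - \left(-18532 - 24256\right) = - \frac{16110499}{1174} - -42788 = - \frac{16110499}{1174} + 42788 = \frac{34122613}{1174}$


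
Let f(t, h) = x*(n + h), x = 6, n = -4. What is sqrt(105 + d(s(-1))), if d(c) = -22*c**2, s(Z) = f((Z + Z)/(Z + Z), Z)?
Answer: I*sqrt(19695) ≈ 140.34*I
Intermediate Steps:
f(t, h) = -24 + 6*h (f(t, h) = 6*(-4 + h) = -24 + 6*h)
s(Z) = -24 + 6*Z
sqrt(105 + d(s(-1))) = sqrt(105 - 22*(-24 + 6*(-1))**2) = sqrt(105 - 22*(-24 - 6)**2) = sqrt(105 - 22*(-30)**2) = sqrt(105 - 22*900) = sqrt(105 - 19800) = sqrt(-19695) = I*sqrt(19695)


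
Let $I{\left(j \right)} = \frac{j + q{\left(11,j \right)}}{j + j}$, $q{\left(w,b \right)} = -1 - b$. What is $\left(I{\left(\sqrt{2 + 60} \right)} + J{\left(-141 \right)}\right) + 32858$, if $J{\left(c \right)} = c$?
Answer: $32717 - \frac{\sqrt{62}}{124} \approx 32717.0$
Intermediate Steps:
$I{\left(j \right)} = - \frac{1}{2 j}$ ($I{\left(j \right)} = \frac{j - \left(1 + j\right)}{j + j} = - \frac{1}{2 j}$)
$\left(I{\left(\sqrt{2 + 60} \right)} + J{\left(-141 \right)}\right) + 32858 = \left(- \frac{1}{2 \sqrt{2 + 60}} - 141\right) + 32858 = \left(- \frac{1}{2 \sqrt{62}} - 141\right) + 32858 = \left(- \frac{\frac{1}{62} \sqrt{62}}{2} - 141\right) + 32858 = \left(- \frac{\sqrt{62}}{124} - 141\right) + 32858 = \left(-141 - \frac{\sqrt{62}}{124}\right) + 32858 = 32717 - \frac{\sqrt{62}}{124}$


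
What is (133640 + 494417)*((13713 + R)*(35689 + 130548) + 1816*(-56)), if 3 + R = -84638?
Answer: -7405394733595024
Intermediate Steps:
R = -84641 (R = -3 - 84638 = -84641)
(133640 + 494417)*((13713 + R)*(35689 + 130548) + 1816*(-56)) = (133640 + 494417)*((13713 - 84641)*(35689 + 130548) + 1816*(-56)) = 628057*(-70928*166237 - 101696) = 628057*(-11790857936 - 101696) = 628057*(-11790959632) = -7405394733595024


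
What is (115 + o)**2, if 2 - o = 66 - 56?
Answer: 11449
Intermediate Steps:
o = -8 (o = 2 - (66 - 56) = 2 - 1*10 = 2 - 10 = -8)
(115 + o)**2 = (115 - 8)**2 = 107**2 = 11449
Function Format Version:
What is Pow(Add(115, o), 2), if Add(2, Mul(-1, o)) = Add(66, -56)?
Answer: 11449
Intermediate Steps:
o = -8 (o = Add(2, Mul(-1, Add(66, -56))) = Add(2, Mul(-1, 10)) = Add(2, -10) = -8)
Pow(Add(115, o), 2) = Pow(Add(115, -8), 2) = Pow(107, 2) = 11449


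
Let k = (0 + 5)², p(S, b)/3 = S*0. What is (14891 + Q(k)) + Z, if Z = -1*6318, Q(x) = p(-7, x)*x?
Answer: 8573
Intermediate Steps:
p(S, b) = 0 (p(S, b) = 3*(S*0) = 3*0 = 0)
k = 25 (k = 5² = 25)
Q(x) = 0 (Q(x) = 0*x = 0)
Z = -6318
(14891 + Q(k)) + Z = (14891 + 0) - 6318 = 14891 - 6318 = 8573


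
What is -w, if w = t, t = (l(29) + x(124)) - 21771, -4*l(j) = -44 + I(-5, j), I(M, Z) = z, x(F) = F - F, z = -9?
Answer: 87031/4 ≈ 21758.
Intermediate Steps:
x(F) = 0
I(M, Z) = -9
l(j) = 53/4 (l(j) = -(-44 - 9)/4 = -¼*(-53) = 53/4)
t = -87031/4 (t = (53/4 + 0) - 21771 = 53/4 - 21771 = -87031/4 ≈ -21758.)
w = -87031/4 ≈ -21758.
-w = -1*(-87031/4) = 87031/4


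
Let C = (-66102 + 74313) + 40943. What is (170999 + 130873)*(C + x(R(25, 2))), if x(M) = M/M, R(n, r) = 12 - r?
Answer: 14838518160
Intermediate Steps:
x(M) = 1
C = 49154 (C = 8211 + 40943 = 49154)
(170999 + 130873)*(C + x(R(25, 2))) = (170999 + 130873)*(49154 + 1) = 301872*49155 = 14838518160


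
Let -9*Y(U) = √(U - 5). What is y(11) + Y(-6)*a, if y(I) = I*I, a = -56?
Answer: 121 + 56*I*√11/9 ≈ 121.0 + 20.637*I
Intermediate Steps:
Y(U) = -√(-5 + U)/9 (Y(U) = -√(U - 5)/9 = -√(-5 + U)/9)
y(I) = I²
y(11) + Y(-6)*a = 11² - √(-5 - 6)/9*(-56) = 121 - I*√11/9*(-56) = 121 + 56*I*√11/9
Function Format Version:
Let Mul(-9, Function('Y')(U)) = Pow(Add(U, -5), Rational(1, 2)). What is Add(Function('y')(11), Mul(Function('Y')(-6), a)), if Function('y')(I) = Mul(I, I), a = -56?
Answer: Add(121, Mul(Rational(56, 9), I, Pow(11, Rational(1, 2)))) ≈ Add(121.00, Mul(20.637, I))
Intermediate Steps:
Function('Y')(U) = Mul(Rational(-1, 9), Pow(Add(-5, U), Rational(1, 2))) (Function('Y')(U) = Mul(Rational(-1, 9), Pow(Add(U, -5), Rational(1, 2))) = Mul(Rational(-1, 9), Pow(Add(-5, U), Rational(1, 2))))
Function('y')(I) = Pow(I, 2)
Add(Function('y')(11), Mul(Function('Y')(-6), a)) = Add(Pow(11, 2), Mul(Mul(Rational(-1, 9), Pow(Add(-5, -6), Rational(1, 2))), -56)) = Add(121, Mul(Mul(Rational(-1, 9), Pow(-11, Rational(1, 2))), -56)) = Add(121, Mul(Mul(Rational(-1, 9), Mul(I, Pow(11, Rational(1, 2)))), -56)) = Add(121, Mul(Mul(Rational(-1, 9), I, Pow(11, Rational(1, 2))), -56)) = Add(121, Mul(Rational(56, 9), I, Pow(11, Rational(1, 2))))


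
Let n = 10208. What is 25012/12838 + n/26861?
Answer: 401448818/172420759 ≈ 2.3283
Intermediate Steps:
25012/12838 + n/26861 = 25012/12838 + 10208/26861 = 25012*(1/12838) + 10208*(1/26861) = 12506/6419 + 10208/26861 = 401448818/172420759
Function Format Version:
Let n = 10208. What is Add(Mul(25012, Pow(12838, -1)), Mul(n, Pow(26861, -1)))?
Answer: Rational(401448818, 172420759) ≈ 2.3283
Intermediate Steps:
Add(Mul(25012, Pow(12838, -1)), Mul(n, Pow(26861, -1))) = Add(Mul(25012, Pow(12838, -1)), Mul(10208, Pow(26861, -1))) = Add(Mul(25012, Rational(1, 12838)), Mul(10208, Rational(1, 26861))) = Add(Rational(12506, 6419), Rational(10208, 26861)) = Rational(401448818, 172420759)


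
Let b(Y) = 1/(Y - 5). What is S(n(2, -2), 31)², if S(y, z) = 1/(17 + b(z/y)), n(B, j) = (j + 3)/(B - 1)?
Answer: 676/196249 ≈ 0.0034446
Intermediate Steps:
b(Y) = 1/(-5 + Y)
n(B, j) = (3 + j)/(-1 + B)
S(y, z) = 1/(17 + 1/(-5 + z/y))
S(n(2, -2), 31)² = ((-1*31 + 5*((3 - 2)/(-1 + 2)))/(-17*31 + 84*((3 - 2)/(-1 + 2))))² = ((-31 + 5*(1/1))/(-527 + 84*(1/1)))² = ((-31 + 5*(1*1))/(-527 + 84*(1*1)))² = ((-31 + 5*1)/(-527 + 84*1))² = ((-31 + 5)/(-527 + 84))² = (-26/(-443))² = (-1/443*(-26))² = (26/443)² = 676/196249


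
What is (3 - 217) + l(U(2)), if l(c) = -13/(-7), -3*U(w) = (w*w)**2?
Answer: -1485/7 ≈ -212.14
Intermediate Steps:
U(w) = -w**4/3
l(c) = 13/7 (l(c) = -13*(-1/7) = 13/7)
(3 - 217) + l(U(2)) = (3 - 217) + 13/7 = -214 + 13/7 = -1485/7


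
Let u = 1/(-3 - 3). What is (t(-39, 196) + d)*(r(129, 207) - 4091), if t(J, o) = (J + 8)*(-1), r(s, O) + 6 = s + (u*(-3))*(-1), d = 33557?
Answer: -133293978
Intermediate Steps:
u = -1/6 (u = 1/(-6) = -1/6 ≈ -0.16667)
r(s, O) = -13/2 + s (r(s, O) = -6 + (s - 1/6*(-3)*(-1)) = -6 + (s + (1/2)*(-1)) = -6 + (s - 1/2) = -6 + (-1/2 + s) = -13/2 + s)
t(J, o) = -8 - J (t(J, o) = (8 + J)*(-1) = -8 - J)
(t(-39, 196) + d)*(r(129, 207) - 4091) = ((-8 - 1*(-39)) + 33557)*((-13/2 + 129) - 4091) = ((-8 + 39) + 33557)*(245/2 - 4091) = (31 + 33557)*(-7937/2) = 33588*(-7937/2) = -133293978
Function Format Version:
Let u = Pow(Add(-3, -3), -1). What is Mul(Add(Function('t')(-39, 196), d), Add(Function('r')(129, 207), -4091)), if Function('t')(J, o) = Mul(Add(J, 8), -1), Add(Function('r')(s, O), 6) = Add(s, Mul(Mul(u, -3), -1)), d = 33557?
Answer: -133293978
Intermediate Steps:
u = Rational(-1, 6) (u = Pow(-6, -1) = Rational(-1, 6) ≈ -0.16667)
Function('r')(s, O) = Add(Rational(-13, 2), s) (Function('r')(s, O) = Add(-6, Add(s, Mul(Mul(Rational(-1, 6), -3), -1))) = Add(-6, Add(s, Mul(Rational(1, 2), -1))) = Add(-6, Add(s, Rational(-1, 2))) = Add(-6, Add(Rational(-1, 2), s)) = Add(Rational(-13, 2), s))
Function('t')(J, o) = Add(-8, Mul(-1, J)) (Function('t')(J, o) = Mul(Add(8, J), -1) = Add(-8, Mul(-1, J)))
Mul(Add(Function('t')(-39, 196), d), Add(Function('r')(129, 207), -4091)) = Mul(Add(Add(-8, Mul(-1, -39)), 33557), Add(Add(Rational(-13, 2), 129), -4091)) = Mul(Add(Add(-8, 39), 33557), Add(Rational(245, 2), -4091)) = Mul(Add(31, 33557), Rational(-7937, 2)) = Mul(33588, Rational(-7937, 2)) = -133293978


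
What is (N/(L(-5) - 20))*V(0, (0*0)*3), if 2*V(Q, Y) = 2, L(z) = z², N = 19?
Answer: 19/5 ≈ 3.8000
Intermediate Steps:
V(Q, Y) = 1 (V(Q, Y) = (½)*2 = 1)
(N/(L(-5) - 20))*V(0, (0*0)*3) = (19/((-5)² - 20))*1 = (19/(25 - 20))*1 = (19/5)*1 = 19/5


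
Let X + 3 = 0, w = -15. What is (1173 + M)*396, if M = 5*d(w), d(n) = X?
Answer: 458568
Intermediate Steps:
X = -3 (X = -3 + 0 = -3)
d(n) = -3
M = -15 (M = 5*(-3) = -15)
(1173 + M)*396 = (1173 - 15)*396 = 1158*396 = 458568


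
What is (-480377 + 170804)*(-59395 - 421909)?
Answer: 148998723192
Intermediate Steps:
(-480377 + 170804)*(-59395 - 421909) = -309573*(-481304) = 148998723192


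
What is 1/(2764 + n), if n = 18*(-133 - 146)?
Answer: -1/2258 ≈ -0.00044287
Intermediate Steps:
n = -5022 (n = 18*(-279) = -5022)
1/(2764 + n) = 1/(2764 - 5022) = 1/(-2258) = -1/2258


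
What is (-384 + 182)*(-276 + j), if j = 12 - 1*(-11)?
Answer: 51106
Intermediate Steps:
j = 23 (j = 12 + 11 = 23)
(-384 + 182)*(-276 + j) = (-384 + 182)*(-276 + 23) = -202*(-253) = 51106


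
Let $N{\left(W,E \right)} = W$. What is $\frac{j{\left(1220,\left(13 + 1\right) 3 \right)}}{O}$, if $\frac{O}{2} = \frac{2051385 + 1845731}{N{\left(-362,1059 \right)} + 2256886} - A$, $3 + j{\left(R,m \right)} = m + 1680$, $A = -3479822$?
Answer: $\frac{107749021}{436239208658} \approx 0.000247$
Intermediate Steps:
$j{\left(R,m \right)} = 1677 + m$ ($j{\left(R,m \right)} = -3 + \left(m + 1680\right) = -3 + \left(1680 + m\right) = 1677 + m$)
$O = \frac{3926152877922}{564131}$ ($O = 2 \left(\frac{2051385 + 1845731}{-362 + 2256886} - -3479822\right) = 2 \left(\frac{3897116}{2256524} + 3479822\right) = 2 \left(3897116 \cdot \frac{1}{2256524} + 3479822\right) = 2 \left(\frac{974279}{564131} + 3479822\right) = 2 \cdot \frac{1963076438961}{564131} = \frac{3926152877922}{564131} \approx 6.9596 \cdot 10^{6}$)
$\frac{j{\left(1220,\left(13 + 1\right) 3 \right)}}{O} = \frac{1677 + \left(13 + 1\right) 3}{\frac{3926152877922}{564131}} = \left(1677 + 14 \cdot 3\right) \frac{564131}{3926152877922} = \left(1677 + 42\right) \frac{564131}{3926152877922} = 1719 \cdot \frac{564131}{3926152877922} = \frac{107749021}{436239208658}$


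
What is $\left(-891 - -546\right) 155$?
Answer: $-53475$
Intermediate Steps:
$\left(-891 - -546\right) 155 = \left(-891 + 546\right) 155 = \left(-345\right) 155 = -53475$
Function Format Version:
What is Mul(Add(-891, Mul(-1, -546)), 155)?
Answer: -53475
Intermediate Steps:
Mul(Add(-891, Mul(-1, -546)), 155) = Mul(Add(-891, 546), 155) = Mul(-345, 155) = -53475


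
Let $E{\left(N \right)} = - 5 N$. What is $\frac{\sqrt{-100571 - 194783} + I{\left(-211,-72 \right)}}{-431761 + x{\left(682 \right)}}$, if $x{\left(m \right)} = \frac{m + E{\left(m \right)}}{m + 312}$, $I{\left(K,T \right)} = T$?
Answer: $\frac{35784}{214586581} - \frac{497 i \sqrt{295354}}{214586581} \approx 0.00016676 - 0.0012587 i$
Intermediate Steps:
$x{\left(m \right)} = - \frac{4 m}{312 + m}$ ($x{\left(m \right)} = \frac{m - 5 m}{m + 312} = \frac{\left(-4\right) m}{312 + m} = - \frac{4 m}{312 + m}$)
$\frac{\sqrt{-100571 - 194783} + I{\left(-211,-72 \right)}}{-431761 + x{\left(682 \right)}} = \frac{\sqrt{-100571 - 194783} - 72}{-431761 - \frac{2728}{312 + 682}} = \frac{\sqrt{-295354} - 72}{-431761 - \frac{2728}{994}} = \frac{i \sqrt{295354} - 72}{-431761 - 2728 \cdot \frac{1}{994}} = \frac{-72 + i \sqrt{295354}}{-431761 - \frac{1364}{497}} = \frac{-72 + i \sqrt{295354}}{- \frac{214586581}{497}} = \left(-72 + i \sqrt{295354}\right) \left(- \frac{497}{214586581}\right) = \frac{35784}{214586581} - \frac{497 i \sqrt{295354}}{214586581}$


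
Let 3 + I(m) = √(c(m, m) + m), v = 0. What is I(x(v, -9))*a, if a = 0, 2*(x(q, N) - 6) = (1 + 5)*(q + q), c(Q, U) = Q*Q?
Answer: 0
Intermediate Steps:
c(Q, U) = Q²
x(q, N) = 6 + 6*q (x(q, N) = 6 + ((1 + 5)*(q + q))/2 = 6 + (6*(2*q))/2 = 6 + (12*q)/2 = 6 + 6*q)
I(m) = -3 + √(m + m²) (I(m) = -3 + √(m² + m) = -3 + √(m + m²))
I(x(v, -9))*a = (-3 + √((6 + 6*0)*(1 + (6 + 6*0))))*0 = (-3 + √((6 + 0)*(1 + (6 + 0))))*0 = (-3 + √(6*(1 + 6)))*0 = (-3 + √(6*7))*0 = (-3 + √42)*0 = 0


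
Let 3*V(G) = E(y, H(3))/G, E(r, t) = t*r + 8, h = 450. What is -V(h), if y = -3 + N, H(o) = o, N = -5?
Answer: 8/675 ≈ 0.011852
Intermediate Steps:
y = -8 (y = -3 - 5 = -8)
E(r, t) = 8 + r*t (E(r, t) = r*t + 8 = 8 + r*t)
V(G) = -16/(3*G) (V(G) = ((8 - 8*3)/G)/3 = ((8 - 24)/G)/3 = (-16/G)/3 = -16/(3*G))
-V(h) = -(-16)/(3*450) = -1*(-8/675) = 8/675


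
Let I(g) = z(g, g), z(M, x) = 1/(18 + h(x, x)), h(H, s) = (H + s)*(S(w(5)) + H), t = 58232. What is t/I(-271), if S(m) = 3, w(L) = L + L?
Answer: 8459595568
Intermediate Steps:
w(L) = 2*L
h(H, s) = (3 + H)*(H + s) (h(H, s) = (H + s)*(3 + H) = (3 + H)*(H + s))
z(M, x) = 1/(18 + 2*x² + 6*x) (z(M, x) = 1/(18 + (x² + 3*x + 3*x + x*x)) = 1/(18 + (x² + 3*x + 3*x + x²)) = 1/(18 + (2*x² + 6*x)) = 1/(18 + 2*x² + 6*x))
I(g) = 1/(2*(9 + g² + 3*g))
t/I(-271) = 58232/((1/(2*(9 + (-271)² + 3*(-271))))) = 58232/((1/(2*(9 + 73441 - 813)))) = 58232/(((½)/72637)) = 58232/(((½)*(1/72637))) = 58232/(1/145274) = 58232*145274 = 8459595568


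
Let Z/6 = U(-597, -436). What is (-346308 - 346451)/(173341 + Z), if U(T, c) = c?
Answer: -692759/170725 ≈ -4.0577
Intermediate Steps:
Z = -2616 (Z = 6*(-436) = -2616)
(-346308 - 346451)/(173341 + Z) = (-346308 - 346451)/(173341 - 2616) = -692759/170725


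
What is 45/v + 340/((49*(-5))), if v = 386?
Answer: -24043/18914 ≈ -1.2712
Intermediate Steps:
45/v + 340/((49*(-5))) = 45/386 + 340/((49*(-5))) = 45*(1/386) + 340/(-245) = 45/386 + 340*(-1/245) = 45/386 - 68/49 = -24043/18914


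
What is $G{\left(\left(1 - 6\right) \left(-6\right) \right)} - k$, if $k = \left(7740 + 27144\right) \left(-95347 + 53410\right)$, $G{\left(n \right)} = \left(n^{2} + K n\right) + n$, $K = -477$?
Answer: $1462916928$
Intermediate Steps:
$G{\left(n \right)} = n^{2} - 476 n$ ($G{\left(n \right)} = \left(n^{2} - 477 n\right) + n = n^{2} - 476 n$)
$k = -1462930308$ ($k = 34884 \left(-41937\right) = -1462930308$)
$G{\left(\left(1 - 6\right) \left(-6\right) \right)} - k = \left(1 - 6\right) \left(-6\right) \left(-476 + \left(1 - 6\right) \left(-6\right)\right) - -1462930308 = \left(-5\right) \left(-6\right) \left(-476 - -30\right) + 1462930308 = 30 \left(-476 + 30\right) + 1462930308 = 30 \left(-446\right) + 1462930308 = -13380 + 1462930308 = 1462916928$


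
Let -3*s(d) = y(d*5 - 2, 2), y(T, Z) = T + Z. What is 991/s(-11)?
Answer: 2973/55 ≈ 54.055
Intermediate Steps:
s(d) = -5*d/3 (s(d) = -((d*5 - 2) + 2)/3 = -((5*d - 2) + 2)/3 = -((-2 + 5*d) + 2)/3 = -5*d/3)
991/s(-11) = 991/((-5/3*(-11))) = 991/(55/3) = 991*(3/55) = 2973/55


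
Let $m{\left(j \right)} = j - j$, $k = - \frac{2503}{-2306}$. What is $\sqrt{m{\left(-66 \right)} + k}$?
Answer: $\frac{\sqrt{5771918}}{2306} \approx 1.0418$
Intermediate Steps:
$k = \frac{2503}{2306}$ ($k = \left(-2503\right) \left(- \frac{1}{2306}\right) = \frac{2503}{2306} \approx 1.0854$)
$m{\left(j \right)} = 0$
$\sqrt{m{\left(-66 \right)} + k} = \sqrt{0 + \frac{2503}{2306}} = \sqrt{\frac{2503}{2306}} = \frac{\sqrt{5771918}}{2306}$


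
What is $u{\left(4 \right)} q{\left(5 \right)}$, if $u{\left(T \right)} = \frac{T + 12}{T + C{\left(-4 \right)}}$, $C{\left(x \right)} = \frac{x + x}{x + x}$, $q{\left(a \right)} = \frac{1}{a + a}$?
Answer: $\frac{8}{25} \approx 0.32$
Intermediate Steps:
$q{\left(a \right)} = \frac{1}{2 a}$
$C{\left(x \right)} = 1$ ($C{\left(x \right)} = \frac{2 x}{2 x} = 2 x \frac{1}{2 x} = 1$)
$u{\left(T \right)} = \frac{12 + T}{1 + T}$ ($u{\left(T \right)} = \frac{T + 12}{T + 1} = \frac{12 + T}{1 + T}$)
$u{\left(4 \right)} q{\left(5 \right)} = \frac{12 + 4}{1 + 4} \frac{1}{2 \cdot 5} = \frac{1}{5} \cdot 16 \cdot \frac{1}{2} \cdot \frac{1}{5} = \frac{1}{5} \cdot 16 \cdot \frac{1}{10} = \frac{16}{5} \cdot \frac{1}{10} = \frac{8}{25}$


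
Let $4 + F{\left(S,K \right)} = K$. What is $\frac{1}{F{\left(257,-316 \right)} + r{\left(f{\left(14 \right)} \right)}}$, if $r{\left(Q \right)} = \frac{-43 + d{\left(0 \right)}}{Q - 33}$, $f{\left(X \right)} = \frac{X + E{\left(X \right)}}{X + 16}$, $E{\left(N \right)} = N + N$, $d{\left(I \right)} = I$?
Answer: $- \frac{158}{50345} \approx -0.0031383$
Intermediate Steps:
$E{\left(N \right)} = 2 N$
$F{\left(S,K \right)} = -4 + K$
$f{\left(X \right)} = \frac{3 X}{16 + X}$ ($f{\left(X \right)} = \frac{X + 2 X}{X + 16} = \frac{3 X}{16 + X}$)
$r{\left(Q \right)} = - \frac{43}{-33 + Q}$ ($r{\left(Q \right)} = \frac{-43 + 0}{Q - 33} = - \frac{43}{-33 + Q}$)
$\frac{1}{F{\left(257,-316 \right)} + r{\left(f{\left(14 \right)} \right)}} = \frac{1}{\left(-4 - 316\right) - \frac{43}{-33 + 3 \cdot 14 \frac{1}{16 + 14}}} = \frac{1}{-320 - \frac{43}{-33 + 3 \cdot 14 \cdot \frac{1}{30}}} = \frac{1}{-320 - \frac{43}{-33 + \frac{7}{5}}} = \frac{1}{-320 - \frac{43}{- \frac{158}{5}}} = \frac{1}{-320 - - \frac{215}{158}} = \frac{1}{-320 + \frac{215}{158}} = \frac{1}{- \frac{50345}{158}} = - \frac{158}{50345}$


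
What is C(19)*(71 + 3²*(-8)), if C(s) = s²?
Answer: -361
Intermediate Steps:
C(19)*(71 + 3²*(-8)) = 19²*(71 + 3²*(-8)) = 361*(71 + 9*(-8)) = 361*(71 - 72) = 361*(-1) = -361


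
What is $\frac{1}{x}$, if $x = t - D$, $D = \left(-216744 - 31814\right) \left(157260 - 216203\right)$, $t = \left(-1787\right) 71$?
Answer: $- \frac{1}{14650881071} \approx -6.8255 \cdot 10^{-11}$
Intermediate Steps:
$t = -126877$
$D = 14650754194$ ($D = \left(-248558\right) \left(-58943\right) = 14650754194$)
$x = -14650881071$ ($x = -126877 - 14650754194 = -14650881071$)
$\frac{1}{x} = \frac{1}{-14650881071} = - \frac{1}{14650881071}$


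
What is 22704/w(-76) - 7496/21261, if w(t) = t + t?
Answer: -3183218/21261 ≈ -149.72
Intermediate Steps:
w(t) = 2*t
22704/w(-76) - 7496/21261 = 22704/((2*(-76))) - 7496/21261 = 22704/(-152) - 7496*1/21261 = 22704*(-1/152) - 7496/21261 = -2838/19 - 7496/21261 = -3183218/21261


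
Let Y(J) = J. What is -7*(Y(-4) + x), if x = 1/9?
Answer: 245/9 ≈ 27.222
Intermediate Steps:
x = ⅑ ≈ 0.11111
-7*(Y(-4) + x) = -7*(-4 + ⅑) = -7*(-35/9) = 245/9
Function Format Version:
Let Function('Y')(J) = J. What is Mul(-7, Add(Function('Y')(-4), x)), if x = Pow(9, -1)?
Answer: Rational(245, 9) ≈ 27.222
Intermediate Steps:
x = Rational(1, 9) ≈ 0.11111
Mul(-7, Add(Function('Y')(-4), x)) = Mul(-7, Add(-4, Rational(1, 9))) = Mul(-7, Rational(-35, 9)) = Rational(245, 9)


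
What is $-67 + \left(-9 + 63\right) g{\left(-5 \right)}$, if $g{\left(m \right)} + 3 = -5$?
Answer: $-499$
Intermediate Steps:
$g{\left(m \right)} = -8$ ($g{\left(m \right)} = -3 - 5 = -8$)
$-67 + \left(-9 + 63\right) g{\left(-5 \right)} = -67 + \left(-9 + 63\right) \left(-8\right) = -67 + 54 \left(-8\right) = -67 - 432 = -499$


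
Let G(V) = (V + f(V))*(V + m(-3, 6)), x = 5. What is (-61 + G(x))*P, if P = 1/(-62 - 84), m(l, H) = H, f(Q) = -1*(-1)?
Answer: -5/146 ≈ -0.034247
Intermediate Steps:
f(Q) = 1
P = -1/146 (P = 1/(-146) = -1/146 ≈ -0.0068493)
G(V) = (1 + V)*(6 + V) (G(V) = (V + 1)*(V + 6) = (1 + V)*(6 + V))
(-61 + G(x))*P = (-61 + (6 + 5² + 7*5))*(-1/146) = (-61 + (6 + 25 + 35))*(-1/146) = (-61 + 66)*(-1/146) = 5*(-1/146) = -5/146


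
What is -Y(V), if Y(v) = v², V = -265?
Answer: -70225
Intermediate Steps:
-Y(V) = -1*(-265)² = -1*70225 = -70225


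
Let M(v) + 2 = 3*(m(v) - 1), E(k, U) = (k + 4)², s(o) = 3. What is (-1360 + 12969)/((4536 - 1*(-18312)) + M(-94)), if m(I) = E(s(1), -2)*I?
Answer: 611/475 ≈ 1.2863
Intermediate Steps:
E(k, U) = (4 + k)²
m(I) = 49*I (m(I) = (4 + 3)²*I = 7²*I = 49*I)
M(v) = -5 + 147*v (M(v) = -2 + 3*(49*v - 1) = -2 + 3*(-1 + 49*v) = -2 + (-3 + 147*v) = -5 + 147*v)
(-1360 + 12969)/((4536 - 1*(-18312)) + M(-94)) = (-1360 + 12969)/((4536 - 1*(-18312)) + (-5 + 147*(-94))) = 11609/((4536 + 18312) + (-5 - 13818)) = 11609/(22848 - 13823) = 11609/9025 = 11609*(1/9025) = 611/475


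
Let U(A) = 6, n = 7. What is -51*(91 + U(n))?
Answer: -4947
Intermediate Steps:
-51*(91 + U(n)) = -51*(91 + 6) = -51*97 = -4947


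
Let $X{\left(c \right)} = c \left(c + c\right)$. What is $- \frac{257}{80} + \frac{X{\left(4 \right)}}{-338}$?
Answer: $- \frac{44713}{13520} \approx -3.3072$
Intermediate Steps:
$X{\left(c \right)} = 2 c^{2}$ ($X{\left(c \right)} = c 2 c = 2 c^{2}$)
$- \frac{257}{80} + \frac{X{\left(4 \right)}}{-338} = - \frac{257}{80} + \frac{2 \cdot 4^{2}}{-338} = \left(-257\right) \frac{1}{80} + 2 \cdot 16 \left(- \frac{1}{338}\right) = - \frac{257}{80} + 32 \left(- \frac{1}{338}\right) = - \frac{257}{80} - \frac{16}{169} = - \frac{44713}{13520}$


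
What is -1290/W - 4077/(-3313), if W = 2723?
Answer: 6827901/9021299 ≈ 0.75686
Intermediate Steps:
-1290/W - 4077/(-3313) = -1290/2723 - 4077/(-3313) = -1290*1/2723 - 4077*(-1/3313) = -1290/2723 + 4077/3313 = 6827901/9021299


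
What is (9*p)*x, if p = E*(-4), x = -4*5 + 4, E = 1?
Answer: 576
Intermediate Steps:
x = -16 (x = -20 + 4 = -16)
p = -4 (p = 1*(-4) = -4)
(9*p)*x = (9*(-4))*(-16) = -36*(-16) = 576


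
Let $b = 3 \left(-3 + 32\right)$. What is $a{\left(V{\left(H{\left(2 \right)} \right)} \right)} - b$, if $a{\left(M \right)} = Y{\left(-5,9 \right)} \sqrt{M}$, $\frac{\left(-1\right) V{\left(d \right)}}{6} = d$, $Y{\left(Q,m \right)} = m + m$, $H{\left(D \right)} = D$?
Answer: $-87 + 36 i \sqrt{3} \approx -87.0 + 62.354 i$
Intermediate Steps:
$Y{\left(Q,m \right)} = 2 m$
$V{\left(d \right)} = - 6 d$
$a{\left(M \right)} = 18 \sqrt{M}$ ($a{\left(M \right)} = 2 \cdot 9 \sqrt{M} = 18 \sqrt{M}$)
$b = 87$ ($b = 3 \cdot 29 = 87$)
$a{\left(V{\left(H{\left(2 \right)} \right)} \right)} - b = 18 \sqrt{\left(-6\right) 2} - 87 = 18 \sqrt{-12} - 87 = 18 \cdot 2 i \sqrt{3} - 87 = 36 i \sqrt{3} - 87 = -87 + 36 i \sqrt{3}$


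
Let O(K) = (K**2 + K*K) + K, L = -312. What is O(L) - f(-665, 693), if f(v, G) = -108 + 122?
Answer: 194362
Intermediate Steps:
f(v, G) = 14
O(K) = K + 2*K**2 (O(K) = (K**2 + K**2) + K = 2*K**2 + K = K + 2*K**2)
O(L) - f(-665, 693) = -312*(1 + 2*(-312)) - 1*14 = -312*(1 - 624) - 14 = -312*(-623) - 14 = 194376 - 14 = 194362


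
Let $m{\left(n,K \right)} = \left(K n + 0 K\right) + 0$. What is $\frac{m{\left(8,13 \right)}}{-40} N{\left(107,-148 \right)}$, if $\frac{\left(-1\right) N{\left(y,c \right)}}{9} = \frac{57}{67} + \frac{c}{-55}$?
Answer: $\frac{1526967}{18425} \approx 82.875$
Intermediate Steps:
$m{\left(n,K \right)} = K n$ ($m{\left(n,K \right)} = \left(K n + 0\right) + 0 = K n + 0 = K n$)
$N{\left(y,c \right)} = - \frac{513}{67} + \frac{9 c}{55}$ ($N{\left(y,c \right)} = - 9 \left(\frac{57}{67} + \frac{c}{-55}\right) = - 9 \left(57 \cdot \frac{1}{67} + c \left(- \frac{1}{55}\right)\right) = - 9 \left(\frac{57}{67} - \frac{c}{55}\right) = - \frac{513}{67} + \frac{9 c}{55}$)
$\frac{m{\left(8,13 \right)}}{-40} N{\left(107,-148 \right)} = \frac{13 \cdot 8}{-40} \left(- \frac{513}{67} + \frac{9}{55} \left(-148\right)\right) = 104 \left(- \frac{1}{40}\right) \left(- \frac{513}{67} - \frac{1332}{55}\right) = \left(- \frac{13}{5}\right) \left(- \frac{117459}{3685}\right) = \frac{1526967}{18425}$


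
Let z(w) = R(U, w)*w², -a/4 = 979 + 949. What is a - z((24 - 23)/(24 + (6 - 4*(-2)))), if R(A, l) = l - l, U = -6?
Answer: -7712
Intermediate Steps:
R(A, l) = 0
a = -7712 (a = -4*(979 + 949) = -4*1928 = -7712)
z(w) = 0 (z(w) = 0*w² = 0)
a - z((24 - 23)/(24 + (6 - 4*(-2)))) = -7712 - 1*0 = -7712 + 0 = -7712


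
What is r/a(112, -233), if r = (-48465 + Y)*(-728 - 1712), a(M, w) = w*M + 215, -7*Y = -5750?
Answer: -813752200/181167 ≈ -4491.7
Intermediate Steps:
Y = 5750/7 (Y = -⅐*(-5750) = 5750/7 ≈ 821.43)
a(M, w) = 215 + M*w (a(M, w) = M*w + 215 = 215 + M*w)
r = 813752200/7 (r = (-48465 + 5750/7)*(-728 - 1712) = -333505/7*(-2440) = 813752200/7 ≈ 1.1625e+8)
r/a(112, -233) = 813752200/(7*(215 + 112*(-233))) = 813752200/(7*(215 - 26096)) = (813752200/7)/(-25881) = (813752200/7)*(-1/25881) = -813752200/181167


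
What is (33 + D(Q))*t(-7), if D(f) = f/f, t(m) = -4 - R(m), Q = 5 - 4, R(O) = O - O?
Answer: -136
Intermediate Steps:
R(O) = 0
Q = 1
t(m) = -4 (t(m) = -4 - 1*0 = -4 + 0 = -4)
D(f) = 1
(33 + D(Q))*t(-7) = (33 + 1)*(-4) = 34*(-4) = -136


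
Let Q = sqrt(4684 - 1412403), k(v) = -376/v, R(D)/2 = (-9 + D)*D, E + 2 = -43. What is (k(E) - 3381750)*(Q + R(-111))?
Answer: -90089597408 - 2587032358*I*sqrt(4871)/45 ≈ -9.009e+10 - 4.0123e+9*I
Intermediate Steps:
E = -45 (E = -2 - 43 = -45)
R(D) = 2*D*(-9 + D) (R(D) = 2*((-9 + D)*D) = 2*(D*(-9 + D)) = 2*D*(-9 + D))
Q = 17*I*sqrt(4871) (Q = sqrt(-1407719) = 17*I*sqrt(4871) ≈ 1186.5*I)
(k(E) - 3381750)*(Q + R(-111)) = (-376/(-45) - 3381750)*(17*I*sqrt(4871) + 2*(-111)*(-9 - 111)) = (-376*(-1/45) - 3381750)*(17*I*sqrt(4871) + 2*(-111)*(-120)) = (376/45 - 3381750)*(17*I*sqrt(4871) + 26640) = -152178374*(26640 + 17*I*sqrt(4871))/45 = -90089597408 - 2587032358*I*sqrt(4871)/45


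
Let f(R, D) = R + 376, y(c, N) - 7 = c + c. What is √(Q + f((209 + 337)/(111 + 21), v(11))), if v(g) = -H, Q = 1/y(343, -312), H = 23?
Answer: √81138134/462 ≈ 19.497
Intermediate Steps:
y(c, N) = 7 + 2*c (y(c, N) = 7 + (c + c) = 7 + 2*c)
Q = 1/693 (Q = 1/(7 + 2*343) = 1/(7 + 686) = 1/693 ≈ 0.0014430)
v(g) = -23 (v(g) = -1*23 = -23)
f(R, D) = 376 + R
√(Q + f((209 + 337)/(111 + 21), v(11))) = √(1/693 + (376 + (209 + 337)/(111 + 21))) = √(1/693 + (376 + 546/132)) = √(1/693 + (376 + 546*(1/132))) = √(1/693 + (376 + 91/22)) = √(1/693 + 8363/22) = √(526871/1386) = √81138134/462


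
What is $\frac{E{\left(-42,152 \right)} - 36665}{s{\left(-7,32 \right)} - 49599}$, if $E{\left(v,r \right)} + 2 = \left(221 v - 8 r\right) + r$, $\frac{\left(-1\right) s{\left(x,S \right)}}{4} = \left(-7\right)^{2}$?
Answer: $\frac{47013}{49795} \approx 0.94413$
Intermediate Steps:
$s{\left(x,S \right)} = -196$ ($s{\left(x,S \right)} = - 4 \left(-7\right)^{2} = \left(-4\right) 49 = -196$)
$E{\left(v,r \right)} = -2 - 7 r + 221 v$ ($E{\left(v,r \right)} = -2 - \left(- 221 v + 7 r\right) = -2 - 7 r + 221 v$)
$\frac{E{\left(-42,152 \right)} - 36665}{s{\left(-7,32 \right)} - 49599} = \frac{\left(-2 - 1064 + 221 \left(-42\right)\right) - 36665}{-196 - 49599} = \frac{\left(-2 - 1064 - 9282\right) - 36665}{-49795} = \left(-10348 - 36665\right) \left(- \frac{1}{49795}\right) = \left(-47013\right) \left(- \frac{1}{49795}\right) = \frac{47013}{49795}$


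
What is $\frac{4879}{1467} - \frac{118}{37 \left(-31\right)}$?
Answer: $\frac{5769319}{1682649} \approx 3.4287$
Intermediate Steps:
$\frac{4879}{1467} - \frac{118}{37 \left(-31\right)} = 4879 \cdot \frac{1}{1467} - \frac{118}{-1147} = \frac{4879}{1467} - - \frac{118}{1147} = \frac{4879}{1467} + \frac{118}{1147} = \frac{5769319}{1682649}$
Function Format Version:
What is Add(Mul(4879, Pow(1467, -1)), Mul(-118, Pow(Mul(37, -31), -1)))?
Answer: Rational(5769319, 1682649) ≈ 3.4287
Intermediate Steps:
Add(Mul(4879, Pow(1467, -1)), Mul(-118, Pow(Mul(37, -31), -1))) = Add(Mul(4879, Rational(1, 1467)), Mul(-118, Pow(-1147, -1))) = Add(Rational(4879, 1467), Mul(-118, Rational(-1, 1147))) = Add(Rational(4879, 1467), Rational(118, 1147)) = Rational(5769319, 1682649)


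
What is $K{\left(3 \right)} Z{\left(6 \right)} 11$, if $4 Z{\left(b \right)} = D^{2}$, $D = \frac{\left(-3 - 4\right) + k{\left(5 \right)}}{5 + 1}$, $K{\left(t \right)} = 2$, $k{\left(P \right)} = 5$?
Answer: $\frac{11}{18} \approx 0.61111$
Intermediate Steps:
$D = - \frac{1}{3}$ ($D = \frac{\left(-3 - 4\right) + 5}{5 + 1} = \frac{\left(-3 - 4\right) + 5}{6} = \left(-7 + 5\right) \frac{1}{6} = \left(-2\right) \frac{1}{6} = - \frac{1}{3} \approx -0.33333$)
$Z{\left(b \right)} = \frac{1}{36}$ ($Z{\left(b \right)} = \frac{\left(- \frac{1}{3}\right)^{2}}{4} = \frac{1}{4} \cdot \frac{1}{9} = \frac{1}{36}$)
$K{\left(3 \right)} Z{\left(6 \right)} 11 = 2 \cdot \frac{1}{36} \cdot 11 = \frac{1}{18} \cdot 11 = \frac{11}{18}$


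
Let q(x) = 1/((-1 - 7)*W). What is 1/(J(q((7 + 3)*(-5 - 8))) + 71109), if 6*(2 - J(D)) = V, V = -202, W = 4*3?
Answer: 3/213434 ≈ 1.4056e-5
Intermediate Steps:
W = 12
q(x) = -1/96 (q(x) = 1/(-1 - 7*12) = (1/12)/(-8) = -1/8*1/12 = -1/96)
J(D) = 107/3 (J(D) = 2 - 1/6*(-202) = 2 + 101/3 = 107/3)
1/(J(q((7 + 3)*(-5 - 8))) + 71109) = 1/(107/3 + 71109) = 1/(213434/3) = 3/213434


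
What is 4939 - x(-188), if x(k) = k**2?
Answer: -30405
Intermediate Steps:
4939 - x(-188) = 4939 - 1*(-188)**2 = 4939 - 1*35344 = 4939 - 35344 = -30405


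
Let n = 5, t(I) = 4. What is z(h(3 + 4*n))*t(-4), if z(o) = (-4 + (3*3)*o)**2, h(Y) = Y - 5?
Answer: 99856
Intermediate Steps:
h(Y) = -5 + Y
z(o) = (-4 + 9*o)**2
z(h(3 + 4*n))*t(-4) = (-4 + 9*(-5 + (3 + 4*5)))**2*4 = (-4 + 9*(-5 + (3 + 20)))**2*4 = (-4 + 9*(-5 + 23))**2*4 = (-4 + 9*18)**2*4 = (-4 + 162)**2*4 = 158**2*4 = 24964*4 = 99856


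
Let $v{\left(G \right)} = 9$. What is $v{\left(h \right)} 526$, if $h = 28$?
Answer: $4734$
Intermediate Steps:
$v{\left(h \right)} 526 = 9 \cdot 526 = 4734$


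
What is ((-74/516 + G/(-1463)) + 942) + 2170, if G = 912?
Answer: 61807759/19866 ≈ 3111.2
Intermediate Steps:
((-74/516 + G/(-1463)) + 942) + 2170 = ((-74/516 + 912/(-1463)) + 942) + 2170 = ((-74*1/516 + 912*(-1/1463)) + 942) + 2170 = ((-37/258 - 48/77) + 942) + 2170 = (-15233/19866 + 942) + 2170 = 18698539/19866 + 2170 = 61807759/19866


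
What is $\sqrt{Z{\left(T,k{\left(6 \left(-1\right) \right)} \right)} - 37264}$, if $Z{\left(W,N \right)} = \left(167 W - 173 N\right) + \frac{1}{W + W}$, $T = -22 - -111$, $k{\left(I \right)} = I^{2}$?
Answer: $\frac{i \sqrt{907081058}}{178} \approx 169.2 i$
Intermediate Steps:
$T = 89$ ($T = -22 + 111 = 89$)
$Z{\left(W,N \right)} = \frac{1}{2 W} - 173 N + 167 W$ ($Z{\left(W,N \right)} = \left(- 173 N + 167 W\right) + \frac{1}{2 W} = \frac{1}{2 W} - 173 N + 167 W$)
$\sqrt{Z{\left(T,k{\left(6 \left(-1\right) \right)} \right)} - 37264} = \sqrt{\left(\frac{1}{2 \cdot 89} - 173 \left(6 \left(-1\right)\right)^{2} + 167 \cdot 89\right) - 37264} = \sqrt{\left(\frac{1}{2} \cdot \frac{1}{89} - 173 \left(-6\right)^{2} + 14863\right) - 37264} = \sqrt{\left(\frac{1}{178} - 6228 + 14863\right) - 37264} = \sqrt{\frac{1537031}{178} - 37264} = \sqrt{- \frac{5095961}{178}} = \frac{i \sqrt{907081058}}{178}$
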